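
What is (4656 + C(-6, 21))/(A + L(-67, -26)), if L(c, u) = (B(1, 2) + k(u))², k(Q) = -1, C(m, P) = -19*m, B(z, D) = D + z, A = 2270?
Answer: 795/379 ≈ 2.0976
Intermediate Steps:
L(c, u) = 4 (L(c, u) = ((2 + 1) - 1)² = (3 - 1)² = 2² = 4)
(4656 + C(-6, 21))/(A + L(-67, -26)) = (4656 - 19*(-6))/(2270 + 4) = (4656 + 114)/2274 = 4770*(1/2274) = 795/379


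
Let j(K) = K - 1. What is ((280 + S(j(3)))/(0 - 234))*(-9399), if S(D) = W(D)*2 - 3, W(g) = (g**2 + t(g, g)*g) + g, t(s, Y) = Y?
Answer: 23859/2 ≈ 11930.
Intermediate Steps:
j(K) = -1 + K
W(g) = g + 2*g**2 (W(g) = (g**2 + g*g) + g = (g**2 + g**2) + g = 2*g**2 + g = g + 2*g**2)
S(D) = -3 + 2*D*(1 + 2*D) (S(D) = (D*(1 + 2*D))*2 - 3 = 2*D*(1 + 2*D) - 3 = -3 + 2*D*(1 + 2*D))
((280 + S(j(3)))/(0 - 234))*(-9399) = ((280 + (-3 + 2*(-1 + 3)*(1 + 2*(-1 + 3))))/(0 - 234))*(-9399) = ((280 + (-3 + 2*2*(1 + 2*2)))/(-234))*(-9399) = ((280 + (-3 + 2*2*(1 + 4)))*(-1/234))*(-9399) = ((280 + (-3 + 2*2*5))*(-1/234))*(-9399) = ((280 + (-3 + 20))*(-1/234))*(-9399) = ((280 + 17)*(-1/234))*(-9399) = (297*(-1/234))*(-9399) = -33/26*(-9399) = 23859/2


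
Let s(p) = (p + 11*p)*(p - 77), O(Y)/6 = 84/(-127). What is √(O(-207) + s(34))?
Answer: 4*I*√17689449/127 ≈ 132.47*I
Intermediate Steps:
O(Y) = -504/127 (O(Y) = 6*(84/(-127)) = 6*(84*(-1/127)) = 6*(-84/127) = -504/127)
s(p) = 12*p*(-77 + p) (s(p) = (12*p)*(-77 + p) = 12*p*(-77 + p))
√(O(-207) + s(34)) = √(-504/127 + 12*34*(-77 + 34)) = √(-504/127 + 12*34*(-43)) = √(-504/127 - 17544) = √(-2228592/127) = 4*I*√17689449/127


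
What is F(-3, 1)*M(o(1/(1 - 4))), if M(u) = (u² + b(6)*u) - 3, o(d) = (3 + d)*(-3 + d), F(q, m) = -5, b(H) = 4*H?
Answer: 55615/81 ≈ 686.60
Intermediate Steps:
o(d) = (-3 + d)*(3 + d)
M(u) = -3 + u² + 24*u (M(u) = (u² + (4*6)*u) - 3 = (u² + 24*u) - 3 = -3 + u² + 24*u)
F(-3, 1)*M(o(1/(1 - 4))) = -5*(-3 + (-9 + (1/(1 - 4))²)² + 24*(-9 + (1/(1 - 4))²)) = -5*(-3 + (-9 + (1/(-3))²)² + 24*(-9 + (1/(-3))²)) = -5*(-3 + (-9 + (-⅓)²)² + 24*(-9 + (-⅓)²)) = -5*(-3 + (-9 + ⅑)² + 24*(-9 + ⅑)) = -5*(-3 + (-80/9)² + 24*(-80/9)) = -5*(-3 + 6400/81 - 640/3) = -5*(-11123/81) = 55615/81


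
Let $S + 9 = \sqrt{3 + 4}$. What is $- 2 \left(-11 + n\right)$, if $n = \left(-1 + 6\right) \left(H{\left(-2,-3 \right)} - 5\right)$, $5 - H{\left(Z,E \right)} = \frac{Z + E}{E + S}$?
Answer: $\frac{3614}{137} + \frac{50 \sqrt{7}}{137} \approx 27.345$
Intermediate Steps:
$S = -9 + \sqrt{7}$ ($S = -9 + \sqrt{3 + 4} = -9 + \sqrt{7} \approx -6.3542$)
$H{\left(Z,E \right)} = 5 - \frac{E + Z}{-9 + E + \sqrt{7}}$ ($H{\left(Z,E \right)} = 5 - \frac{Z + E}{E - \left(9 - \sqrt{7}\right)} = 5 - \frac{E + Z}{-9 + E + \sqrt{7}}$)
$n = -25 + \frac{5 \left(-55 + 5 \sqrt{7}\right)}{-12 + \sqrt{7}}$ ($n = \left(-1 + 6\right) \left(\frac{-45 - -2 + 4 \left(-3\right) + 5 \sqrt{7}}{-9 - 3 + \sqrt{7}} - 5\right) = 5 \left(\frac{-45 + 2 - 12 + 5 \sqrt{7}}{-12 + \sqrt{7}} - 5\right) = 5 \left(\frac{-55 + 5 \sqrt{7}}{-12 + \sqrt{7}} - 5\right) = 5 \left(-5 + \frac{-55 + 5 \sqrt{7}}{-12 + \sqrt{7}}\right) = -25 + \frac{5 \left(-55 + 5 \sqrt{7}\right)}{-12 + \sqrt{7}} \approx -2.6726$)
$- 2 \left(-11 + n\right) = - 2 \left(-11 - \left(\frac{300}{137} + \frac{25 \sqrt{7}}{137}\right)\right) = - 2 \left(- \frac{1807}{137} - \frac{25 \sqrt{7}}{137}\right) = \frac{3614}{137} + \frac{50 \sqrt{7}}{137}$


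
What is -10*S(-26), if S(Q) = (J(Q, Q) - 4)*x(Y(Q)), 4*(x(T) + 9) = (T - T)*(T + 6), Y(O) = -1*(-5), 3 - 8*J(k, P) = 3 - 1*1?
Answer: -1395/4 ≈ -348.75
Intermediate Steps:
J(k, P) = ⅛ (J(k, P) = 3/8 - (3 - 1*1)/8 = 3/8 - (3 - 1)/8 = 3/8 - ⅛*2 = 3/8 - ¼ = ⅛)
Y(O) = 5
x(T) = -9 (x(T) = -9 + ((T - T)*(T + 6))/4 = -9 + (0*(6 + T))/4 = -9 + (¼)*0 = -9 + 0 = -9)
S(Q) = 279/8 (S(Q) = (⅛ - 4)*(-9) = -31/8*(-9) = 279/8)
-10*S(-26) = -10*279/8 = -1395/4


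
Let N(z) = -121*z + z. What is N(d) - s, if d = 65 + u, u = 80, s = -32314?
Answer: 14914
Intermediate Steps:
d = 145 (d = 65 + 80 = 145)
N(z) = -120*z
N(d) - s = -120*145 - 1*(-32314) = -17400 + 32314 = 14914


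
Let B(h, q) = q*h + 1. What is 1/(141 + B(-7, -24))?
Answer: 1/310 ≈ 0.0032258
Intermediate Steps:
B(h, q) = 1 + h*q (B(h, q) = h*q + 1 = 1 + h*q)
1/(141 + B(-7, -24)) = 1/(141 + (1 - 7*(-24))) = 1/(141 + (1 + 168)) = 1/(141 + 169) = 1/310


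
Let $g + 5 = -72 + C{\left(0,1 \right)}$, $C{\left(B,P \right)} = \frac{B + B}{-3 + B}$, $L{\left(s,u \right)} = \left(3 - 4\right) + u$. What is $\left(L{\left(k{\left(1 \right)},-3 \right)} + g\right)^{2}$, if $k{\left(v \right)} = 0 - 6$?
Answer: $6561$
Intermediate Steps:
$k{\left(v \right)} = -6$ ($k{\left(v \right)} = 0 - 6 = -6$)
$L{\left(s,u \right)} = -1 + u$
$C{\left(B,P \right)} = \frac{2 B}{-3 + B}$
$g = -77$ ($g = -5 - \left(72 + \frac{0}{-3 + 0}\right) = -5 - \left(72 + \frac{0}{-3}\right) = -5 - \left(72 + 0 \left(- \frac{1}{3}\right)\right) = -5 + \left(-72 + 0\right) = -5 - 72 = -77$)
$\left(L{\left(k{\left(1 \right)},-3 \right)} + g\right)^{2} = \left(\left(-1 - 3\right) - 77\right)^{2} = \left(-4 - 77\right)^{2} = \left(-81\right)^{2} = 6561$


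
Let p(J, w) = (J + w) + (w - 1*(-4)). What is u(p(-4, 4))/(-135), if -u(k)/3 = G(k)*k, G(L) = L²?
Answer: 512/45 ≈ 11.378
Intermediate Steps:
p(J, w) = 4 + J + 2*w (p(J, w) = (J + w) + (w + 4) = (J + w) + (4 + w) = 4 + J + 2*w)
u(k) = -3*k³ (u(k) = -3*k²*k = -3*k³)
u(p(-4, 4))/(-135) = -3*(4 - 4 + 2*4)³/(-135) = -3*(4 - 4 + 8)³*(-1/135) = -3*8³*(-1/135) = -3*512*(-1/135) = -1536*(-1/135) = 512/45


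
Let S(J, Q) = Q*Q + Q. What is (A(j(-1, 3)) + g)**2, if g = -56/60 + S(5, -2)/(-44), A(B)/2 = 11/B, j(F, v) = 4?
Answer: 556516/27225 ≈ 20.441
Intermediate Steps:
A(B) = 22/B (A(B) = 2*(11/B) = 22/B)
S(J, Q) = Q + Q**2 (S(J, Q) = Q**2 + Q = Q + Q**2)
g = -323/330 (g = -56/60 - 2*(1 - 2)/(-44) = -56*1/60 - 2*(-1)*(-1/44) = -14/15 + 2*(-1/44) = -14/15 - 1/22 = -323/330 ≈ -0.97879)
(A(j(-1, 3)) + g)**2 = (22/4 - 323/330)**2 = (22*(1/4) - 323/330)**2 = (11/2 - 323/330)**2 = (746/165)**2 = 556516/27225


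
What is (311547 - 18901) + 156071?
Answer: 448717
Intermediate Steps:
(311547 - 18901) + 156071 = 292646 + 156071 = 448717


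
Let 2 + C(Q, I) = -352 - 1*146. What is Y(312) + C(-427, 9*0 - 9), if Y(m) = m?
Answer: -188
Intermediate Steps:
C(Q, I) = -500 (C(Q, I) = -2 + (-352 - 1*146) = -2 + (-352 - 146) = -2 - 498 = -500)
Y(312) + C(-427, 9*0 - 9) = 312 - 500 = -188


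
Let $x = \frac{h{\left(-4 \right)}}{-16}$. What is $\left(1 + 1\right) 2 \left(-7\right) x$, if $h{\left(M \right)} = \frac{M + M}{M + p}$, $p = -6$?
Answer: $\frac{7}{5} \approx 1.4$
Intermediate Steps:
$h{\left(M \right)} = \frac{2 M}{-6 + M}$ ($h{\left(M \right)} = \frac{M + M}{M - 6} = \frac{2 M}{-6 + M}$)
$x = - \frac{1}{20}$ ($x = \frac{2 \left(-4\right) \frac{1}{-6 - 4}}{-16} = 2 \left(-4\right) \frac{1}{-10} \left(- \frac{1}{16}\right) = 2 \left(-4\right) \left(- \frac{1}{10}\right) \left(- \frac{1}{16}\right) = \frac{4}{5} \left(- \frac{1}{16}\right) = - \frac{1}{20} \approx -0.05$)
$\left(1 + 1\right) 2 \left(-7\right) x = \left(1 + 1\right) 2 \left(-7\right) \left(- \frac{1}{20}\right) = 2 \cdot 2 \left(-7\right) \left(- \frac{1}{20}\right) = 4 \left(-7\right) \left(- \frac{1}{20}\right) = \left(-28\right) \left(- \frac{1}{20}\right) = \frac{7}{5}$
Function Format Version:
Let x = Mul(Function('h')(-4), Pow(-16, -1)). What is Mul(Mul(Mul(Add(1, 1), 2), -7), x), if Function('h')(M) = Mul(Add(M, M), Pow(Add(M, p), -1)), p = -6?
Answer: Rational(7, 5) ≈ 1.4000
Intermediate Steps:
Function('h')(M) = Mul(2, M, Pow(Add(-6, M), -1)) (Function('h')(M) = Mul(Add(M, M), Pow(Add(M, -6), -1)) = Mul(Mul(2, M), Pow(Add(-6, M), -1)) = Mul(2, M, Pow(Add(-6, M), -1)))
x = Rational(-1, 20) (x = Mul(Mul(2, -4, Pow(Add(-6, -4), -1)), Pow(-16, -1)) = Mul(Mul(2, -4, Pow(-10, -1)), Rational(-1, 16)) = Mul(Mul(2, -4, Rational(-1, 10)), Rational(-1, 16)) = Mul(Rational(4, 5), Rational(-1, 16)) = Rational(-1, 20) ≈ -0.050000)
Mul(Mul(Mul(Add(1, 1), 2), -7), x) = Mul(Mul(Mul(Add(1, 1), 2), -7), Rational(-1, 20)) = Mul(Mul(Mul(2, 2), -7), Rational(-1, 20)) = Mul(Mul(4, -7), Rational(-1, 20)) = Mul(-28, Rational(-1, 20)) = Rational(7, 5)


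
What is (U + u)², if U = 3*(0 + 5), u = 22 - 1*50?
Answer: 169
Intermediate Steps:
u = -28 (u = 22 - 50 = -28)
U = 15 (U = 3*5 = 15)
(U + u)² = (15 - 28)² = (-13)² = 169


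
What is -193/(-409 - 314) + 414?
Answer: 299515/723 ≈ 414.27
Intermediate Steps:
-193/(-409 - 314) + 414 = -193/(-723) + 414 = -193*(-1/723) + 414 = 193/723 + 414 = 299515/723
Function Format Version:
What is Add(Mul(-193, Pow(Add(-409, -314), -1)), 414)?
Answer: Rational(299515, 723) ≈ 414.27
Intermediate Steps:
Add(Mul(-193, Pow(Add(-409, -314), -1)), 414) = Add(Mul(-193, Pow(-723, -1)), 414) = Add(Mul(-193, Rational(-1, 723)), 414) = Add(Rational(193, 723), 414) = Rational(299515, 723)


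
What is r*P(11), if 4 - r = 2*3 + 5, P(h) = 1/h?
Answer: -7/11 ≈ -0.63636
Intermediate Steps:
r = -7 (r = 4 - (2*3 + 5) = 4 - (6 + 5) = 4 - 1*11 = 4 - 11 = -7)
r*P(11) = -7/11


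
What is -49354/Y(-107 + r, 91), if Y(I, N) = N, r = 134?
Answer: -49354/91 ≈ -542.35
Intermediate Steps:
-49354/Y(-107 + r, 91) = -49354/91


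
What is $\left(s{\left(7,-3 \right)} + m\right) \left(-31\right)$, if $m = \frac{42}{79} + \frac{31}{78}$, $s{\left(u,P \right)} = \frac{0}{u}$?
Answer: $- \frac{177475}{6162} \approx -28.802$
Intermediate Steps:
$s{\left(u,P \right)} = 0$
$m = \frac{5725}{6162}$ ($m = 42 \cdot \frac{1}{79} + 31 \cdot \frac{1}{78} = \frac{42}{79} + \frac{31}{78} = \frac{5725}{6162} \approx 0.92908$)
$\left(s{\left(7,-3 \right)} + m\right) \left(-31\right) = \left(0 + \frac{5725}{6162}\right) \left(-31\right) = \frac{5725}{6162} \left(-31\right) = - \frac{177475}{6162}$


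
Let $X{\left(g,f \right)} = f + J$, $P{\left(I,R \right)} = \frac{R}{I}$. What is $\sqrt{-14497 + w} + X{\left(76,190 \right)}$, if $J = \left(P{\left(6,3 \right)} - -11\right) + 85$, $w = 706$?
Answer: $\frac{573}{2} + i \sqrt{13791} \approx 286.5 + 117.44 i$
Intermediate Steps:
$J = \frac{193}{2}$ ($J = \left(\frac{3}{6} - -11\right) + 85 = \left(3 \cdot \frac{1}{6} + 11\right) + 85 = \left(\frac{1}{2} + 11\right) + 85 = \frac{23}{2} + 85 = \frac{193}{2} \approx 96.5$)
$X{\left(g,f \right)} = \frac{193}{2} + f$ ($X{\left(g,f \right)} = f + \frac{193}{2} = \frac{193}{2} + f$)
$\sqrt{-14497 + w} + X{\left(76,190 \right)} = \sqrt{-14497 + 706} + \left(\frac{193}{2} + 190\right) = \sqrt{-13791} + \frac{573}{2} = i \sqrt{13791} + \frac{573}{2} = \frac{573}{2} + i \sqrt{13791}$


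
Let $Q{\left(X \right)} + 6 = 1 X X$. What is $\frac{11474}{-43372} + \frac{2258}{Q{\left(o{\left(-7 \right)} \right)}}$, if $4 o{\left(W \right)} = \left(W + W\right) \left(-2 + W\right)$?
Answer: $\frac{173235487}{85551270} \approx 2.0249$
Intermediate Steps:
$o{\left(W \right)} = \frac{W \left(-2 + W\right)}{2}$ ($o{\left(W \right)} = \frac{\left(W + W\right) \left(-2 + W\right)}{4} = \frac{2 W \left(-2 + W\right)}{4} = \frac{W \left(-2 + W\right)}{2}$)
$Q{\left(X \right)} = -6 + X^{2}$ ($Q{\left(X \right)} = -6 + 1 X X = -6 + X X = -6 + X^{2}$)
$\frac{11474}{-43372} + \frac{2258}{Q{\left(o{\left(-7 \right)} \right)}} = \frac{11474}{-43372} + \frac{2258}{-6 + \left(\frac{1}{2} \left(-7\right) \left(-2 - 7\right)\right)^{2}} = 11474 \left(- \frac{1}{43372}\right) + \frac{2258}{-6 + \left(\frac{1}{2} \left(-7\right) \left(-9\right)\right)^{2}} = - \frac{5737}{21686} + \frac{2258}{-6 + \left(\frac{63}{2}\right)^{2}} = - \frac{5737}{21686} + \frac{2258}{-6 + \frac{3969}{4}} = - \frac{5737}{21686} + \frac{2258}{\frac{3945}{4}} = - \frac{5737}{21686} + 2258 \cdot \frac{4}{3945} = - \frac{5737}{21686} + \frac{9032}{3945} = \frac{173235487}{85551270}$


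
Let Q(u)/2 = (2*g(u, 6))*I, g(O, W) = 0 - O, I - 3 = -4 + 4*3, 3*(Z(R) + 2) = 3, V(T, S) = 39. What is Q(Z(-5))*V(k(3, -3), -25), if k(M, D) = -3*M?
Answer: 1716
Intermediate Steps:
Z(R) = -1 (Z(R) = -2 + (1/3)*3 = -2 + 1 = -1)
I = 11 (I = 3 + (-4 + 4*3) = 3 + (-4 + 12) = 3 + 8 = 11)
g(O, W) = -O
Q(u) = -44*u (Q(u) = 2*((2*(-u))*11) = 2*(-2*u*11) = 2*(-22*u) = -44*u)
Q(Z(-5))*V(k(3, -3), -25) = -44*(-1)*39 = 44*39 = 1716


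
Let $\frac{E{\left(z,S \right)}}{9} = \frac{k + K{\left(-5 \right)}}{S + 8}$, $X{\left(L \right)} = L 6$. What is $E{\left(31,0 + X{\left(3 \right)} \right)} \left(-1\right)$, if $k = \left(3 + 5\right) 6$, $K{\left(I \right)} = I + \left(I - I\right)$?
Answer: $- \frac{387}{26} \approx -14.885$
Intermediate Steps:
$K{\left(I \right)} = I$ ($K{\left(I \right)} = I + 0 = I$)
$X{\left(L \right)} = 6 L$
$k = 48$ ($k = 8 \cdot 6 = 48$)
$E{\left(z,S \right)} = \frac{387}{8 + S}$ ($E{\left(z,S \right)} = 9 \frac{48 - 5}{S + 8} = 9 \frac{43}{8 + S} = \frac{387}{8 + S}$)
$E{\left(31,0 + X{\left(3 \right)} \right)} \left(-1\right) = \frac{387}{8 + \left(0 + 6 \cdot 3\right)} \left(-1\right) = \frac{387}{8 + \left(0 + 18\right)} \left(-1\right) = \frac{387}{8 + 18} \left(-1\right) = \frac{387}{26} \left(-1\right) = - \frac{387}{26}$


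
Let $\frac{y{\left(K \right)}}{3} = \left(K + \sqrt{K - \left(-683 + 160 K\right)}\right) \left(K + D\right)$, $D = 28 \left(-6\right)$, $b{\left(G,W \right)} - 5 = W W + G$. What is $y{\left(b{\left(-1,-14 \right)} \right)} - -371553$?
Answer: $390753 + 2784 i \sqrt{37} \approx 3.9075 \cdot 10^{5} + 16934.0 i$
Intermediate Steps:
$b{\left(G,W \right)} = 5 + G + W^{2}$ ($b{\left(G,W \right)} = 5 + \left(W W + G\right) = 5 + \left(W^{2} + G\right) = 5 + \left(G + W^{2}\right) = 5 + G + W^{2}$)
$D = -168$
$y{\left(K \right)} = 3 \left(-168 + K\right) \left(K + \sqrt{683 - 159 K}\right)$ ($y{\left(K \right)} = 3 \left(K + \sqrt{K - \left(-683 + 160 K\right)}\right) \left(K - 168\right) = 3 \left(K + \sqrt{K - \left(-683 + 160 K\right)}\right) \left(-168 + K\right) = 3 \left(K + \sqrt{683 - 159 K}\right) \left(-168 + K\right) = 3 \left(-168 + K\right) \left(K + \sqrt{683 - 159 K}\right)$)
$y{\left(b{\left(-1,-14 \right)} \right)} - -371553 = \left(- 504 \left(5 - 1 + \left(-14\right)^{2}\right) - 504 \sqrt{683 - 159 \left(5 - 1 + \left(-14\right)^{2}\right)} + 3 \left(5 - 1 + \left(-14\right)^{2}\right)^{2} + 3 \left(5 - 1 + \left(-14\right)^{2}\right) \sqrt{683 - 159 \left(5 - 1 + \left(-14\right)^{2}\right)}\right) - -371553 = \left(- 504 \left(5 - 1 + 196\right) - 504 \sqrt{683 - 159 \left(5 - 1 + 196\right)} + 3 \left(5 - 1 + 196\right)^{2} + 3 \left(5 - 1 + 196\right) \sqrt{683 - 159 \left(5 - 1 + 196\right)}\right) + 371553 = \left(\left(-504\right) 200 - 504 \sqrt{683 - 31800} + 3 \cdot 200^{2} + 3 \cdot 200 \sqrt{683 - 31800}\right) + 371553 = \left(-100800 - 504 \sqrt{683 - 31800} + 3 \cdot 40000 + 3 \cdot 200 \sqrt{683 - 31800}\right) + 371553 = \left(-100800 - 504 \sqrt{-31117} + 120000 + 3 \cdot 200 \sqrt{-31117}\right) + 371553 = \left(-100800 - 504 \cdot 29 i \sqrt{37} + 120000 + 3 \cdot 200 \cdot 29 i \sqrt{37}\right) + 371553 = \left(-100800 - 14616 i \sqrt{37} + 120000 + 17400 i \sqrt{37}\right) + 371553 = \left(19200 + 2784 i \sqrt{37}\right) + 371553 = 390753 + 2784 i \sqrt{37}$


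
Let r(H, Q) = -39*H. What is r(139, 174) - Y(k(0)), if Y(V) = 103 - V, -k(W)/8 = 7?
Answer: -5580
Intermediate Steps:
k(W) = -56 (k(W) = -8*7 = -56)
r(139, 174) - Y(k(0)) = -39*139 - (103 - 1*(-56)) = -5421 - (103 + 56) = -5421 - 1*159 = -5421 - 159 = -5580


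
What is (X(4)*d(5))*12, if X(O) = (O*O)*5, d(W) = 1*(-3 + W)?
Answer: 1920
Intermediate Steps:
d(W) = -3 + W
X(O) = 5*O² (X(O) = O²*5 = 5*O²)
(X(4)*d(5))*12 = ((5*4²)*(-3 + 5))*12 = ((5*16)*2)*12 = (80*2)*12 = 160*12 = 1920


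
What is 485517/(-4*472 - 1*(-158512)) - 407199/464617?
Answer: 53934105271/24256724336 ≈ 2.2235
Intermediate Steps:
485517/(-4*472 - 1*(-158512)) - 407199/464617 = 485517/(-1888 + 158512) - 407199*1/464617 = 485517/156624 - 407199/464617 = 485517*(1/156624) - 407199/464617 = 161839/52208 - 407199/464617 = 53934105271/24256724336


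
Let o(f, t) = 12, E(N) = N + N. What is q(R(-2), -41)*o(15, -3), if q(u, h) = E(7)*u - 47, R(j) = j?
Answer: -900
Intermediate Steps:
E(N) = 2*N
q(u, h) = -47 + 14*u (q(u, h) = (2*7)*u - 47 = 14*u - 47 = -47 + 14*u)
q(R(-2), -41)*o(15, -3) = (-47 + 14*(-2))*12 = (-47 - 28)*12 = -75*12 = -900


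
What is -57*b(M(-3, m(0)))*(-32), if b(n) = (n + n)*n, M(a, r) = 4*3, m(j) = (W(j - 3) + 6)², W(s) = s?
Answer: 525312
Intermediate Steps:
m(j) = (3 + j)² (m(j) = ((j - 3) + 6)² = ((-3 + j) + 6)² = (3 + j)²)
M(a, r) = 12
b(n) = 2*n² (b(n) = (2*n)*n = 2*n²)
-57*b(M(-3, m(0)))*(-32) = -114*12²*(-32) = -114*144*(-32) = -57*288*(-32) = -16416*(-32) = 525312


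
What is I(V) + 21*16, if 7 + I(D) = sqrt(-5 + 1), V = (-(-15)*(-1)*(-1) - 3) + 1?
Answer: 329 + 2*I ≈ 329.0 + 2.0*I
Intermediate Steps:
V = 13 (V = (-5*3*(-1) - 3) + 1 = (-15*(-1) - 3) + 1 = (15 - 3) + 1 = 12 + 1 = 13)
I(D) = -7 + 2*I (I(D) = -7 + sqrt(-5 + 1) = -7 + sqrt(-4) = -7 + 2*I)
I(V) + 21*16 = (-7 + 2*I) + 21*16 = (-7 + 2*I) + 336 = 329 + 2*I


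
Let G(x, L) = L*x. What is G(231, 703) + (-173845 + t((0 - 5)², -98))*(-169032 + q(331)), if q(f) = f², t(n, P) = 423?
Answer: 10313742155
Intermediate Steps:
G(231, 703) + (-173845 + t((0 - 5)², -98))*(-169032 + q(331)) = 703*231 + (-173845 + 423)*(-169032 + 331²) = 162393 - 173422*(-169032 + 109561) = 162393 - 173422*(-59471) = 162393 + 10313579762 = 10313742155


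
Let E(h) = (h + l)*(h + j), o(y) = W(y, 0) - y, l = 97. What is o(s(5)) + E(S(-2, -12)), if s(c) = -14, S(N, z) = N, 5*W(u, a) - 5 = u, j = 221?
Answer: 104086/5 ≈ 20817.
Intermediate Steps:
W(u, a) = 1 + u/5
o(y) = 1 - 4*y/5 (o(y) = (1 + y/5) - y = 1 - 4*y/5)
E(h) = (97 + h)*(221 + h) (E(h) = (h + 97)*(h + 221) = (97 + h)*(221 + h))
o(s(5)) + E(S(-2, -12)) = (1 - ⅘*(-14)) + (21437 + (-2)² + 318*(-2)) = (1 + 56/5) + (21437 + 4 - 636) = 61/5 + 20805 = 104086/5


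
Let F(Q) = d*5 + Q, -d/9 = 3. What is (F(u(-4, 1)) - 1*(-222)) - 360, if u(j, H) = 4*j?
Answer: -289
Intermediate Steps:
d = -27 (d = -9*3 = -27)
F(Q) = -135 + Q (F(Q) = -27*5 + Q = -135 + Q)
(F(u(-4, 1)) - 1*(-222)) - 360 = ((-135 + 4*(-4)) - 1*(-222)) - 360 = ((-135 - 16) + 222) - 360 = (-151 + 222) - 360 = 71 - 360 = -289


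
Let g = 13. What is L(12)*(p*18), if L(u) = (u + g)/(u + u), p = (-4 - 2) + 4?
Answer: -75/2 ≈ -37.500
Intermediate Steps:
p = -2 (p = -6 + 4 = -2)
L(u) = (13 + u)/(2*u) (L(u) = (u + 13)/(u + u) = (13 + u)/((2*u)) = (13 + u)*(1/(2*u)) = (13 + u)/(2*u))
L(12)*(p*18) = ((1/2)*(13 + 12)/12)*(-2*18) = ((1/2)*(1/12)*25)*(-36) = (25/24)*(-36) = -75/2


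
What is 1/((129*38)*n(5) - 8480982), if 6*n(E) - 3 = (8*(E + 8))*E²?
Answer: -1/6354331 ≈ -1.5737e-7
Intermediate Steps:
n(E) = ½ + E²*(64 + 8*E)/6 (n(E) = ½ + ((8*(E + 8))*E²)/6 = ½ + ((8*(8 + E))*E²)/6 = ½ + ((64 + 8*E)*E²)/6 = ½ + (E²*(64 + 8*E))/6 = ½ + E²*(64 + 8*E)/6)
1/((129*38)*n(5) - 8480982) = 1/((129*38)*(½ + (4/3)*5³ + (32/3)*5²) - 8480982) = 1/(4902*(½ + (4/3)*125 + (32/3)*25) - 8480982) = 1/(4902*(½ + 500/3 + 800/3) - 8480982) = 1/(4902*(2603/6) - 8480982) = 1/(2126651 - 8480982) = 1/(-6354331) = -1/6354331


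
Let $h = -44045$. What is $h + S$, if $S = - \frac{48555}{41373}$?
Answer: $- \frac{202480260}{4597} \approx -44046.0$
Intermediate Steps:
$S = - \frac{5395}{4597}$ ($S = \left(-48555\right) \frac{1}{41373} = - \frac{5395}{4597} \approx -1.1736$)
$h + S = -44045 - \frac{5395}{4597} = - \frac{202480260}{4597}$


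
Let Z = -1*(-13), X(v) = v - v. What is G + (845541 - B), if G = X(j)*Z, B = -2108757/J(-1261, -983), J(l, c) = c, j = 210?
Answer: 829058046/983 ≈ 8.4340e+5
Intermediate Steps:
X(v) = 0
Z = 13
B = 2108757/983 (B = -2108757/(-983) = -2108757*(-1/983) = 2108757/983 ≈ 2145.2)
G = 0 (G = 0*13 = 0)
G + (845541 - B) = 0 + (845541 - 1*2108757/983) = 0 + (845541 - 2108757/983) = 0 + 829058046/983 = 829058046/983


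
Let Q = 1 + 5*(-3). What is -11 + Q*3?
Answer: -53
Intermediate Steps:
Q = -14 (Q = 1 - 15 = -14)
-11 + Q*3 = -11 - 14*3 = -11 - 42 = -53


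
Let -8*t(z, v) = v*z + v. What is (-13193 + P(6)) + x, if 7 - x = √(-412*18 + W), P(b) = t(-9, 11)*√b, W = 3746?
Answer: -13186 + 11*√6 - I*√3670 ≈ -13159.0 - 60.581*I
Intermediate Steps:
t(z, v) = -v/8 - v*z/8 (t(z, v) = -(v*z + v)/8 = -(v + v*z)/8 = -v/8 - v*z/8)
P(b) = 11*√b (P(b) = (-⅛*11*(1 - 9))*√b = (-⅛*11*(-8))*√b = 11*√b)
x = 7 - I*√3670 (x = 7 - √(-412*18 + 3746) = 7 - √(-7416 + 3746) = 7 - √(-3670) = 7 - I*√3670 ≈ 7.0 - 60.581*I)
(-13193 + P(6)) + x = (-13193 + 11*√6) + (7 - I*√3670) = -13186 + 11*√6 - I*√3670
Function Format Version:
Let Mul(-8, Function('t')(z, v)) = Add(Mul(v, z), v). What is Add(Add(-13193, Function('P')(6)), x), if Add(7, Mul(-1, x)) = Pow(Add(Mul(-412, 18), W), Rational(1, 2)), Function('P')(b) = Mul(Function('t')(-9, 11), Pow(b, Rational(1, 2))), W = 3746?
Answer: Add(-13186, Mul(11, Pow(6, Rational(1, 2))), Mul(-1, I, Pow(3670, Rational(1, 2)))) ≈ Add(-13159., Mul(-60.581, I))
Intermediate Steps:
Function('t')(z, v) = Add(Mul(Rational(-1, 8), v), Mul(Rational(-1, 8), v, z)) (Function('t')(z, v) = Mul(Rational(-1, 8), Add(Mul(v, z), v)) = Mul(Rational(-1, 8), Add(v, Mul(v, z))) = Add(Mul(Rational(-1, 8), v), Mul(Rational(-1, 8), v, z)))
Function('P')(b) = Mul(11, Pow(b, Rational(1, 2))) (Function('P')(b) = Mul(Mul(Rational(-1, 8), 11, Add(1, -9)), Pow(b, Rational(1, 2))) = Mul(Mul(Rational(-1, 8), 11, -8), Pow(b, Rational(1, 2))) = Mul(11, Pow(b, Rational(1, 2))))
x = Add(7, Mul(-1, I, Pow(3670, Rational(1, 2)))) (x = Add(7, Mul(-1, Pow(Add(Mul(-412, 18), 3746), Rational(1, 2)))) = Add(7, Mul(-1, Pow(Add(-7416, 3746), Rational(1, 2)))) = Add(7, Mul(-1, Pow(-3670, Rational(1, 2)))) = Add(7, Mul(-1, Mul(I, Pow(3670, Rational(1, 2))))) = Add(7, Mul(-1, I, Pow(3670, Rational(1, 2)))) ≈ Add(7.0000, Mul(-60.581, I)))
Add(Add(-13193, Function('P')(6)), x) = Add(Add(-13193, Mul(11, Pow(6, Rational(1, 2)))), Add(7, Mul(-1, I, Pow(3670, Rational(1, 2))))) = Add(-13186, Mul(11, Pow(6, Rational(1, 2))), Mul(-1, I, Pow(3670, Rational(1, 2))))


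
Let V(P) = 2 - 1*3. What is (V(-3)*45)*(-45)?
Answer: 2025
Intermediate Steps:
V(P) = -1 (V(P) = 2 - 3 = -1)
(V(-3)*45)*(-45) = -1*45*(-45) = -45*(-45) = 2025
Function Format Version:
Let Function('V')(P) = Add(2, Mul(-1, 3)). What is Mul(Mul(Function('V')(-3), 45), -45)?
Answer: 2025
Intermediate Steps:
Function('V')(P) = -1 (Function('V')(P) = Add(2, -3) = -1)
Mul(Mul(Function('V')(-3), 45), -45) = Mul(Mul(-1, 45), -45) = Mul(-45, -45) = 2025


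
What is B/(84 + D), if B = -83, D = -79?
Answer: -83/5 ≈ -16.600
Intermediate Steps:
B/(84 + D) = -83/(84 - 79) = -83/5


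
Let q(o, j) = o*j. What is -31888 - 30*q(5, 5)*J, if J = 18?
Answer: -45388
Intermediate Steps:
q(o, j) = j*o
-31888 - 30*q(5, 5)*J = -31888 - 30*(5*5)*18 = -31888 - 30*25*18 = -31888 - 750*18 = -31888 - 1*13500 = -31888 - 13500 = -45388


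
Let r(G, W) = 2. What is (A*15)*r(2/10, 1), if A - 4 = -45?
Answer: -1230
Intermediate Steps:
A = -41 (A = 4 - 45 = -41)
(A*15)*r(2/10, 1) = -41*15*2 = -615*2 = -1230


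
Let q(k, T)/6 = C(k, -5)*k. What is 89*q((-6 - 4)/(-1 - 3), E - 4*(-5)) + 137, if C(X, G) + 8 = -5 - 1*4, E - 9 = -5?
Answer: -22558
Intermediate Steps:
E = 4 (E = 9 - 5 = 4)
C(X, G) = -17 (C(X, G) = -8 + (-5 - 1*4) = -8 + (-5 - 4) = -8 - 9 = -17)
q(k, T) = -102*k (q(k, T) = 6*(-17*k) = -102*k)
89*q((-6 - 4)/(-1 - 3), E - 4*(-5)) + 137 = 89*(-102*(-6 - 4)/(-1 - 3)) + 137 = 89*(-(-1020)/(-4)) + 137 = 89*(-(-1020)*(-1)/4) + 137 = 89*(-102*5/2) + 137 = 89*(-255) + 137 = -22695 + 137 = -22558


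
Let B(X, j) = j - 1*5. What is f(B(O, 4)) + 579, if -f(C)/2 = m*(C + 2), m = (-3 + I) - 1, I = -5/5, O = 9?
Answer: 589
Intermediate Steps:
I = -1 (I = -5*⅕ = -1)
B(X, j) = -5 + j (B(X, j) = j - 5 = -5 + j)
m = -5 (m = (-3 - 1) - 1 = -4 - 1 = -5)
f(C) = 20 + 10*C (f(C) = -(-10)*(C + 2) = -(-10)*(2 + C) = -2*(-10 - 5*C) = 20 + 10*C)
f(B(O, 4)) + 579 = (20 + 10*(-5 + 4)) + 579 = (20 + 10*(-1)) + 579 = (20 - 10) + 579 = 10 + 579 = 589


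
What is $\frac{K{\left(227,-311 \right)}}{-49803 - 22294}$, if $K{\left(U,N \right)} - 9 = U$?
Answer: $- \frac{236}{72097} \approx -0.0032734$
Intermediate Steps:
$K{\left(U,N \right)} = 9 + U$
$\frac{K{\left(227,-311 \right)}}{-49803 - 22294} = \frac{9 + 227}{-49803 - 22294} = \frac{236}{-72097} = 236 \left(- \frac{1}{72097}\right) = - \frac{236}{72097}$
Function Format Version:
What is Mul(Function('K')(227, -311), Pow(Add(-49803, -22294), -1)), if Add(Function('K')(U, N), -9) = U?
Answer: Rational(-236, 72097) ≈ -0.0032734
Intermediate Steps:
Function('K')(U, N) = Add(9, U)
Mul(Function('K')(227, -311), Pow(Add(-49803, -22294), -1)) = Mul(Add(9, 227), Pow(Add(-49803, -22294), -1)) = Mul(236, Pow(-72097, -1)) = Mul(236, Rational(-1, 72097)) = Rational(-236, 72097)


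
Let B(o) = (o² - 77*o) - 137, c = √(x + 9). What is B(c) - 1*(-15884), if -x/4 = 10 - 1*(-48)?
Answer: 15524 - 77*I*√223 ≈ 15524.0 - 1149.9*I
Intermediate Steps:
x = -232 (x = -4*(10 - 1*(-48)) = -4*(10 + 48) = -4*58 = -232)
c = I*√223 (c = √(-232 + 9) = √(-223) = I*√223 ≈ 14.933*I)
B(o) = -137 + o² - 77*o
B(c) - 1*(-15884) = (-137 + (I*√223)² - 77*I*√223) - 1*(-15884) = (-137 - 223 - 77*I*√223) + 15884 = (-360 - 77*I*√223) + 15884 = 15524 - 77*I*√223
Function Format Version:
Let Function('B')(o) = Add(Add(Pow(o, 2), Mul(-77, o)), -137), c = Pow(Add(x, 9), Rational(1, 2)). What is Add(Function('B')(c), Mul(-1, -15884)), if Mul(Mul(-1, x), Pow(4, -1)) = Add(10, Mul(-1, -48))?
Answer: Add(15524, Mul(-77, I, Pow(223, Rational(1, 2)))) ≈ Add(15524., Mul(-1149.9, I))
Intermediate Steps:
x = -232 (x = Mul(-4, Add(10, Mul(-1, -48))) = Mul(-4, Add(10, 48)) = Mul(-4, 58) = -232)
c = Mul(I, Pow(223, Rational(1, 2))) (c = Pow(Add(-232, 9), Rational(1, 2)) = Pow(-223, Rational(1, 2)) = Mul(I, Pow(223, Rational(1, 2))) ≈ Mul(14.933, I))
Function('B')(o) = Add(-137, Pow(o, 2), Mul(-77, o))
Add(Function('B')(c), Mul(-1, -15884)) = Add(Add(-137, Pow(Mul(I, Pow(223, Rational(1, 2))), 2), Mul(-77, Mul(I, Pow(223, Rational(1, 2))))), Mul(-1, -15884)) = Add(Add(-137, -223, Mul(-77, I, Pow(223, Rational(1, 2)))), 15884) = Add(Add(-360, Mul(-77, I, Pow(223, Rational(1, 2)))), 15884) = Add(15524, Mul(-77, I, Pow(223, Rational(1, 2))))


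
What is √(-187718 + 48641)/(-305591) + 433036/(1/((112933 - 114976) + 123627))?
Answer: 52650249024 - 9*I*√1717/305591 ≈ 5.265e+10 - 0.0012204*I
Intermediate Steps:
√(-187718 + 48641)/(-305591) + 433036/(1/((112933 - 114976) + 123627)) = √(-139077)*(-1/305591) + 433036/(1/(-2043 + 123627)) = (9*I*√1717)*(-1/305591) + 433036/(1/121584) = -9*I*√1717/305591 + 433036/(1/121584) = -9*I*√1717/305591 + 433036*121584 = -9*I*√1717/305591 + 52650249024 = 52650249024 - 9*I*√1717/305591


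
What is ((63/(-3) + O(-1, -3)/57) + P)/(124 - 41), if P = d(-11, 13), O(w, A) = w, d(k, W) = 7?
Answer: -799/4731 ≈ -0.16889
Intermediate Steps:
P = 7
((63/(-3) + O(-1, -3)/57) + P)/(124 - 41) = ((63/(-3) - 1/57) + 7)/(124 - 41) = ((63*(-⅓) - 1*1/57) + 7)/83 = ((-21 - 1/57) + 7)/83 = (-1198/57 + 7)/83 = (1/83)*(-799/57) = -799/4731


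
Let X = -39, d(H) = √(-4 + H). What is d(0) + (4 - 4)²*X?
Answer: 2*I ≈ 2.0*I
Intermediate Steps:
d(0) + (4 - 4)²*X = √(-4 + 0) + (4 - 4)²*(-39) = √(-4) + 0²*(-39) = 2*I + 0*(-39) = 2*I + 0 = 2*I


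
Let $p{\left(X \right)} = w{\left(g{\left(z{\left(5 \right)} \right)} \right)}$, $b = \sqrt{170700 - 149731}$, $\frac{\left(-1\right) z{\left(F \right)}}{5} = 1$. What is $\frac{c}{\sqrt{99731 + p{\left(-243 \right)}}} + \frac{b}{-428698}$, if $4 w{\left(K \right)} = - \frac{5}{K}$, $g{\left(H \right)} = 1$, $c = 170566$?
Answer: $- \frac{\sqrt{20969}}{428698} + \frac{341132 \sqrt{398919}}{398919} \approx 540.11$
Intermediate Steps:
$z{\left(F \right)} = -5$ ($z{\left(F \right)} = \left(-5\right) 1 = -5$)
$w{\left(K \right)} = - \frac{5}{4 K}$ ($w{\left(K \right)} = \frac{\left(-5\right) \frac{1}{K}}{4} = - \frac{5}{4 K}$)
$b = \sqrt{20969} \approx 144.81$
$p{\left(X \right)} = - \frac{5}{4}$ ($p{\left(X \right)} = - \frac{5}{4 \cdot 1} = \left(- \frac{5}{4}\right) 1 = - \frac{5}{4}$)
$\frac{c}{\sqrt{99731 + p{\left(-243 \right)}}} + \frac{b}{-428698} = \frac{170566}{\sqrt{99731 - \frac{5}{4}}} + \frac{\sqrt{20969}}{-428698} = \frac{170566}{\sqrt{\frac{398919}{4}}} + \sqrt{20969} \left(- \frac{1}{428698}\right) = \frac{170566}{\frac{1}{2} \sqrt{398919}} - \frac{\sqrt{20969}}{428698} = 170566 \frac{2 \sqrt{398919}}{398919} - \frac{\sqrt{20969}}{428698} = \frac{341132 \sqrt{398919}}{398919} - \frac{\sqrt{20969}}{428698} = - \frac{\sqrt{20969}}{428698} + \frac{341132 \sqrt{398919}}{398919}$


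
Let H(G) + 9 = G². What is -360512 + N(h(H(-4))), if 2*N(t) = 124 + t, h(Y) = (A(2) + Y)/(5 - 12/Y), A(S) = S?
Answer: -16580637/46 ≈ -3.6045e+5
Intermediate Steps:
H(G) = -9 + G²
h(Y) = (2 + Y)/(5 - 12/Y)
N(t) = 62 + t/2 (N(t) = (124 + t)/2 = 62 + t/2)
-360512 + N(h(H(-4))) = -360512 + (62 + ((-9 + (-4)²)*(2 + (-9 + (-4)²))/(-12 + 5*(-9 + (-4)²)))/2) = -360512 + (62 + ((-9 + 16)*(2 + (-9 + 16))/(-12 + 5*(-9 + 16)))/2) = -360512 + (62 + (7*(2 + 7)/(-12 + 5*7))/2) = -360512 + (62 + (7*9/(-12 + 35))/2) = -360512 + (62 + (7*9/23)/2) = -360512 + (62 + (7*(1/23)*9)/2) = -360512 + (62 + (½)*(63/23)) = -360512 + (62 + 63/46) = -360512 + 2915/46 = -16580637/46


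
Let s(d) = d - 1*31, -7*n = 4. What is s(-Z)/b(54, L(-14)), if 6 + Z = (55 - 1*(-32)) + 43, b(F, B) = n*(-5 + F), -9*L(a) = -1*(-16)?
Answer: 155/28 ≈ 5.5357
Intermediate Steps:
n = -4/7 (n = -1/7*4 = -4/7 ≈ -0.57143)
L(a) = -16/9 (L(a) = -(-1)*(-16)/9 = -1/9*16 = -16/9)
b(F, B) = 20/7 - 4*F/7 (b(F, B) = -4*(-5 + F)/7 = 20/7 - 4*F/7)
Z = 124 (Z = -6 + ((55 - 1*(-32)) + 43) = -6 + ((55 + 32) + 43) = -6 + (87 + 43) = -6 + 130 = 124)
s(d) = -31 + d (s(d) = d - 31 = -31 + d)
s(-Z)/b(54, L(-14)) = (-31 - 1*124)/(20/7 - 4/7*54) = (-31 - 124)/(20/7 - 216/7) = -155/(-28) = -155*(-1/28) = 155/28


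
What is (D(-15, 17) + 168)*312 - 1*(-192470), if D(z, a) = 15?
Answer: 249566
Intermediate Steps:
(D(-15, 17) + 168)*312 - 1*(-192470) = (15 + 168)*312 - 1*(-192470) = 183*312 + 192470 = 57096 + 192470 = 249566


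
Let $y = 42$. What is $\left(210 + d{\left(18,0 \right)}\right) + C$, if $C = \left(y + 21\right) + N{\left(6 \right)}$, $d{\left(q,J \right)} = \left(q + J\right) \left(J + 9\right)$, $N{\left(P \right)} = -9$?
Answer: $426$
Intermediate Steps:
$d{\left(q,J \right)} = \left(9 + J\right) \left(J + q\right)$ ($d{\left(q,J \right)} = \left(J + q\right) \left(9 + J\right) = \left(9 + J\right) \left(J + q\right)$)
$C = 54$ ($C = \left(42 + 21\right) - 9 = 63 - 9 = 54$)
$\left(210 + d{\left(18,0 \right)}\right) + C = \left(210 + \left(0^{2} + 9 \cdot 0 + 9 \cdot 18 + 0 \cdot 18\right)\right) + 54 = \left(210 + \left(0 + 0 + 162 + 0\right)\right) + 54 = \left(210 + 162\right) + 54 = 372 + 54 = 426$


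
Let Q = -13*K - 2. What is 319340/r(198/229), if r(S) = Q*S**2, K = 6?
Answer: -837325447/156816 ≈ -5339.5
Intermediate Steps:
Q = -80 (Q = -13*6 - 2 = -78 - 2 = -80)
r(S) = -80*S**2
319340/r(198/229) = 319340/((-80*(198/229)**2)) = 319340/((-80*39204/52441)) = 319340/(-3136320/52441) = 319340*(-52441/3136320) = -837325447/156816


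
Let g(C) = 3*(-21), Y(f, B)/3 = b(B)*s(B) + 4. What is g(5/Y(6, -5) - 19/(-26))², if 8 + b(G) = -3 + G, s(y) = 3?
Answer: 3969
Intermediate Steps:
b(G) = -11 + G (b(G) = -8 + (-3 + G) = -11 + G)
Y(f, B) = -87 + 9*B (Y(f, B) = 3*((-11 + B)*3 + 4) = 3*((-33 + 3*B) + 4) = 3*(-29 + 3*B) = -87 + 9*B)
g(C) = -63
g(5/Y(6, -5) - 19/(-26))² = (-63)² = 3969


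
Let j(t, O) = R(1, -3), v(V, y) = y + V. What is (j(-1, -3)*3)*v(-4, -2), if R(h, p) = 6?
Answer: -108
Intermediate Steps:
v(V, y) = V + y
j(t, O) = 6
(j(-1, -3)*3)*v(-4, -2) = (6*3)*(-4 - 2) = 18*(-6) = -108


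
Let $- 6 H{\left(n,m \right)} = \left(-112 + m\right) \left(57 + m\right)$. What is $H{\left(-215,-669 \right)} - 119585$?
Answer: $-199247$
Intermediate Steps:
$H{\left(n,m \right)} = - \frac{\left(-112 + m\right) \left(57 + m\right)}{6}$
$H{\left(-215,-669 \right)} - 119585 = \left(1064 - \frac{\left(-669\right)^{2}}{6} + \frac{55}{6} \left(-669\right)\right) - 119585 = \left(1064 - \frac{149187}{2} - \frac{12265}{2}\right) - 119585 = -79662 - 119585 = -199247$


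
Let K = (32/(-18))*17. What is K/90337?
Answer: -272/813033 ≈ -0.00033455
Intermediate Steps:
K = -272/9 (K = -1/18*32*17 = -16/9*17 = -272/9 ≈ -30.222)
K/90337 = -272/9/90337 = -272/9*1/90337 = -272/813033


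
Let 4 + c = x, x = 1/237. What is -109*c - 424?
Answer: 2735/237 ≈ 11.540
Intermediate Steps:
x = 1/237 ≈ 0.0042194
c = -947/237 (c = -4 + 1/237 = -947/237 ≈ -3.9958)
-109*c - 424 = -109*(-947/237) - 424 = 103223/237 - 424 = 2735/237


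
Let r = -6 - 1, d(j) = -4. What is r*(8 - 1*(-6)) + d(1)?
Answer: -102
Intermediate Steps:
r = -7
r*(8 - 1*(-6)) + d(1) = -7*(8 - 1*(-6)) - 4 = -7*(8 + 6) - 4 = -7*14 - 4 = -98 - 4 = -102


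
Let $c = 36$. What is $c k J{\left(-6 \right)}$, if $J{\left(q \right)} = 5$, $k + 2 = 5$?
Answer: $540$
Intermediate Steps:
$k = 3$ ($k = -2 + 5 = 3$)
$c k J{\left(-6 \right)} = 36 \cdot 3 \cdot 5 = 108 \cdot 5 = 540$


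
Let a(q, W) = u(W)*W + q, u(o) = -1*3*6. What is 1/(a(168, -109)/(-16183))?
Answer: -16183/2130 ≈ -7.5977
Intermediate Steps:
u(o) = -18 (u(o) = -3*6 = -18)
a(q, W) = q - 18*W (a(q, W) = -18*W + q = q - 18*W)
1/(a(168, -109)/(-16183)) = 1/((168 - 18*(-109))/(-16183)) = 1/((168 + 1962)*(-1/16183)) = 1/(2130*(-1/16183)) = 1/(-2130/16183) = -16183/2130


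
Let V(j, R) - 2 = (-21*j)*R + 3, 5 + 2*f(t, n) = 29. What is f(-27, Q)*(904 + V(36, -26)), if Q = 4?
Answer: 246780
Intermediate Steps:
f(t, n) = 12 (f(t, n) = -5/2 + (½)*29 = -5/2 + 29/2 = 12)
V(j, R) = 5 - 21*R*j (V(j, R) = 2 + ((-21*j)*R + 3) = 2 + (-21*R*j + 3) = 2 + (3 - 21*R*j) = 5 - 21*R*j)
f(-27, Q)*(904 + V(36, -26)) = 12*(904 + (5 - 21*(-26)*36)) = 12*(904 + (5 + 19656)) = 12*(904 + 19661) = 12*20565 = 246780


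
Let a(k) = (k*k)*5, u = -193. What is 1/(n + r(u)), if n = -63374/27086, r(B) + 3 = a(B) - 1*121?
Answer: 13543/2520605016 ≈ 5.3729e-6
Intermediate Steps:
a(k) = 5*k**2 (a(k) = k**2*5 = 5*k**2)
r(B) = -124 + 5*B**2 (r(B) = -3 + (5*B**2 - 1*121) = -3 + (5*B**2 - 121) = -3 + (-121 + 5*B**2) = -124 + 5*B**2)
n = -31687/13543 (n = -63374*1/27086 = -31687/13543 ≈ -2.3397)
1/(n + r(u)) = 1/(-31687/13543 + (-124 + 5*(-193)**2)) = 1/(-31687/13543 + (-124 + 5*37249)) = 1/(-31687/13543 + (-124 + 186245)) = 1/(-31687/13543 + 186121) = 1/(2520605016/13543) = 13543/2520605016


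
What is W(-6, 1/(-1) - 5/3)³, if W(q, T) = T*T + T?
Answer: 64000/729 ≈ 87.792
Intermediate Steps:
W(q, T) = T + T² (W(q, T) = T² + T = T + T²)
W(-6, 1/(-1) - 5/3)³ = ((1/(-1) - 5/3)*(1 + (1/(-1) - 5/3)))³ = ((1*(-1) - 5*⅓)*(1 + (1*(-1) - 5*⅓)))³ = ((-1 - 5/3)*(1 + (-1 - 5/3)))³ = (-8*(1 - 8/3)/3)³ = (-8/3*(-5/3))³ = (40/9)³ = 64000/729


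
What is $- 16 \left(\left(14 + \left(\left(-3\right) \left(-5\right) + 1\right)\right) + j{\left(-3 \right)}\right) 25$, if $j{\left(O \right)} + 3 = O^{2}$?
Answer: $-14400$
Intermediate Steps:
$j{\left(O \right)} = -3 + O^{2}$
$- 16 \left(\left(14 + \left(\left(-3\right) \left(-5\right) + 1\right)\right) + j{\left(-3 \right)}\right) 25 = - 16 \left(\left(14 + \left(\left(-3\right) \left(-5\right) + 1\right)\right) - \left(3 - \left(-3\right)^{2}\right)\right) 25 = - 16 \left(\left(14 + \left(15 + 1\right)\right) + \left(-3 + 9\right)\right) 25 = - 16 \left(\left(14 + 16\right) + 6\right) 25 = - 16 \left(30 + 6\right) 25 = \left(-16\right) 36 \cdot 25 = \left(-576\right) 25 = -14400$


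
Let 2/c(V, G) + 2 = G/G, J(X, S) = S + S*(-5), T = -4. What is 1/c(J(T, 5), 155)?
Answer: -½ ≈ -0.50000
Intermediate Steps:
J(X, S) = -4*S (J(X, S) = S - 5*S = -4*S)
c(V, G) = -2 (c(V, G) = 2/(-2 + G/G) = 2/(-2 + 1) = 2/(-1) = 2*(-1) = -2)
1/c(J(T, 5), 155) = 1/(-2) = -½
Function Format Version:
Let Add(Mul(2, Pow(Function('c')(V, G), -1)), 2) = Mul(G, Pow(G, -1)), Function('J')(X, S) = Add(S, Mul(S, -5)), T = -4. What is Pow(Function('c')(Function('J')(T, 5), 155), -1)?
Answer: Rational(-1, 2) ≈ -0.50000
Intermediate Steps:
Function('J')(X, S) = Mul(-4, S) (Function('J')(X, S) = Add(S, Mul(-5, S)) = Mul(-4, S))
Function('c')(V, G) = -2 (Function('c')(V, G) = Mul(2, Pow(Add(-2, Mul(G, Pow(G, -1))), -1)) = Mul(2, Pow(Add(-2, 1), -1)) = Mul(2, Pow(-1, -1)) = Mul(2, -1) = -2)
Pow(Function('c')(Function('J')(T, 5), 155), -1) = Pow(-2, -1) = Rational(-1, 2)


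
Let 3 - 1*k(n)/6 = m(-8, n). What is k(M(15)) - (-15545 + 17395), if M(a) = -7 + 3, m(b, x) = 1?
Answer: -1838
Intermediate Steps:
M(a) = -4
k(n) = 12 (k(n) = 18 - 6*1 = 18 - 6 = 12)
k(M(15)) - (-15545 + 17395) = 12 - (-15545 + 17395) = 12 - 1*1850 = 12 - 1850 = -1838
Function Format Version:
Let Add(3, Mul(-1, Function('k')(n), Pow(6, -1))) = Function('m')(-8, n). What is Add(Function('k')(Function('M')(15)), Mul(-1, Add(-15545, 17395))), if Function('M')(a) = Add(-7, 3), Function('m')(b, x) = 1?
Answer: -1838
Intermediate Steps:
Function('M')(a) = -4
Function('k')(n) = 12 (Function('k')(n) = Add(18, Mul(-6, 1)) = Add(18, -6) = 12)
Add(Function('k')(Function('M')(15)), Mul(-1, Add(-15545, 17395))) = Add(12, Mul(-1, Add(-15545, 17395))) = Add(12, Mul(-1, 1850)) = Add(12, -1850) = -1838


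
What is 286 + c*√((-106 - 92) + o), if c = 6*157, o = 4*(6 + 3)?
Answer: 286 + 8478*I*√2 ≈ 286.0 + 11990.0*I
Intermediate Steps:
o = 36 (o = 4*9 = 36)
c = 942
286 + c*√((-106 - 92) + o) = 286 + 942*√((-106 - 92) + 36) = 286 + 942*√(-198 + 36) = 286 + 942*√(-162) = 286 + 942*(9*I*√2) = 286 + 8478*I*√2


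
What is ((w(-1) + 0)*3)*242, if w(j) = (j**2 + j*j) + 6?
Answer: 5808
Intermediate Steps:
w(j) = 6 + 2*j**2 (w(j) = (j**2 + j**2) + 6 = 2*j**2 + 6 = 6 + 2*j**2)
((w(-1) + 0)*3)*242 = (((6 + 2*(-1)**2) + 0)*3)*242 = (((6 + 2*1) + 0)*3)*242 = (((6 + 2) + 0)*3)*242 = ((8 + 0)*3)*242 = (8*3)*242 = 24*242 = 5808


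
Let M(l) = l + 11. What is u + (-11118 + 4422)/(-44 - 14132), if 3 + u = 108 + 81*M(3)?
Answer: 2196345/1772 ≈ 1239.5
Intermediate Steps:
M(l) = 11 + l
u = 1239 (u = -3 + (108 + 81*(11 + 3)) = -3 + (108 + 81*14) = -3 + (108 + 1134) = -3 + 1242 = 1239)
u + (-11118 + 4422)/(-44 - 14132) = 1239 + (-11118 + 4422)/(-44 - 14132) = 1239 - 6696/(-14176) = 1239 - 6696*(-1/14176) = 1239 + 837/1772 = 2196345/1772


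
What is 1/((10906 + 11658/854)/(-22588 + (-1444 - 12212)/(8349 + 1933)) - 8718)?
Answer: -49588251272/432334345483727 ≈ -0.00011470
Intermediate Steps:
1/((10906 + 11658/854)/(-22588 + (-1444 - 12212)/(8349 + 1933)) - 8718) = 1/((10906 + 11658*(1/854))/(-22588 - 13656/10282) - 8718) = 1/((10906 + 5829/427)/(-22588 - 13656*1/10282) - 8718) = 1/(4662691/(427*(-22588 - 6828/5141)) - 8718) = 1/(4662691/(427*(-116131736/5141)) - 8718) = 1/((4662691/427)*(-5141/116131736) - 8718) = 1/(-23970894431/49588251272 - 8718) = 1/(-432334345483727/49588251272) = -49588251272/432334345483727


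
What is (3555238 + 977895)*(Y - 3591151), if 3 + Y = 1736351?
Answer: -8408068687799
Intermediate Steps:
Y = 1736348 (Y = -3 + 1736351 = 1736348)
(3555238 + 977895)*(Y - 3591151) = (3555238 + 977895)*(1736348 - 3591151) = 4533133*(-1854803) = -8408068687799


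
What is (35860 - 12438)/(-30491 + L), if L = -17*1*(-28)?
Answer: -23422/30015 ≈ -0.78034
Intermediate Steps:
L = 476 (L = -17*(-28) = 476)
(35860 - 12438)/(-30491 + L) = (35860 - 12438)/(-30491 + 476) = 23422/(-30015) = 23422*(-1/30015) = -23422/30015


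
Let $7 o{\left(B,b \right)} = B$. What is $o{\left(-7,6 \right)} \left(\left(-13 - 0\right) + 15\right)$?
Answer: $-2$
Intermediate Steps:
$o{\left(B,b \right)} = \frac{B}{7}$
$o{\left(-7,6 \right)} \left(\left(-13 - 0\right) + 15\right) = \frac{1}{7} \left(-7\right) \left(\left(-13 - 0\right) + 15\right) = - (\left(-13 + 0\right) + 15) = - (-13 + 15) = \left(-1\right) 2 = -2$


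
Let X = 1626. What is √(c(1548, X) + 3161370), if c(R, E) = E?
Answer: 6*√87861 ≈ 1778.5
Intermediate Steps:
√(c(1548, X) + 3161370) = √(1626 + 3161370) = √3162996 = 6*√87861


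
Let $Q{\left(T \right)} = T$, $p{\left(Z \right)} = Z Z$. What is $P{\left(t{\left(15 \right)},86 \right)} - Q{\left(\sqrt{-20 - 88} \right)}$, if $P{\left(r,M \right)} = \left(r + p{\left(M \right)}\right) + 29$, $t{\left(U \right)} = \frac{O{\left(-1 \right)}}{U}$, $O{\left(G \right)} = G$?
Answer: $\frac{111374}{15} - 6 i \sqrt{3} \approx 7424.9 - 10.392 i$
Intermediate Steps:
$p{\left(Z \right)} = Z^{2}$
$t{\left(U \right)} = - \frac{1}{U}$
$P{\left(r,M \right)} = 29 + r + M^{2}$ ($P{\left(r,M \right)} = \left(r + M^{2}\right) + 29 = 29 + r + M^{2}$)
$P{\left(t{\left(15 \right)},86 \right)} - Q{\left(\sqrt{-20 - 88} \right)} = \left(29 - \frac{1}{15} + 86^{2}\right) - \sqrt{-20 - 88} = \left(29 - \frac{1}{15} + 7396\right) - \sqrt{-108} = \left(29 - \frac{1}{15} + 7396\right) - 6 i \sqrt{3} = \frac{111374}{15} - 6 i \sqrt{3}$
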